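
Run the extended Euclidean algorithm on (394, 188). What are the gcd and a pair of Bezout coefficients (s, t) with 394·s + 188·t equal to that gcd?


Euclidean algorithm on (394, 188) — divide until remainder is 0:
  394 = 2 · 188 + 18
  188 = 10 · 18 + 8
  18 = 2 · 8 + 2
  8 = 4 · 2 + 0
gcd(394, 188) = 2.
Track Bezout coefficients alongside the remainders: start with r₀ = 394 = a·1 + b·0 (s = 1, t = 0) and r₁ = 188 = a·0 + b·1 (s = 0, t = 1); each new remainder r_{k+1} = r_{k-1} − q_k·r_k inherits s_{k+1} = s_{k-1} − q_k·s_k, t_{k+1} = t_{k-1} − q_k·t_k, so r_k = a·s_k + b·t_k at every step:
  q = 2: r = 18, s = 1 − 2·0 = 1, t = 0 − 2·1 = -2  (check: 394·1 + 188·(-2) = 18)
  q = 10: r = 8, s = 0 − 10·1 = -10, t = 1 − 10·(-2) = 21  (check: 394·(-10) + 188·21 = 8)
  q = 2: r = 2, s = 1 − 2·(-10) = 21, t = -2 − 2·21 = -44  (check: 394·21 + 188·(-44) = 2)
The row with r = 2 (the gcd) gives the Bezout coefficients s = 21, t = -44.
Result: 394 · (21) + 188 · (-44) = 2.

gcd(394, 188) = 2; s = 21, t = -44 (check: 394·21 + 188·(-44) = 2).


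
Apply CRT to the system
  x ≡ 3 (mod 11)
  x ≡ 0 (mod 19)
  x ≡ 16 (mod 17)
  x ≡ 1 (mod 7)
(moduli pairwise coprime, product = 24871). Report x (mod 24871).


Product of moduli M = 11 · 19 · 17 · 7 = 24871.
Merge one congruence at a time:
  Start: x ≡ 3 (mod 11).
  Combine with x ≡ 0 (mod 19); new modulus lcm = 209.
    Write x = 3 + 11·t and substitute into x ≡ 0 (mod 19): 11·t ≡ 0 − 3 = -3 (mod 19).
    Reduce coefficients mod 19: 11·t ≡ 16 (mod 19).
    The inverse of 11 mod 19 is 7 (since 11·7 = 77 = 4·19 + 1), so t ≡ 7·16 = 112 ≡ 17 (mod 19).
    Then x = 3 + 11·17 = 190, valid modulo lcm(11, 19) = 209: x ≡ 190 (mod 209).
  Combine with x ≡ 16 (mod 17); new modulus lcm = 3553.
    Write x = 190 + 209·t and substitute into x ≡ 16 (mod 17): 209·t ≡ 16 − 190 = -174 (mod 17).
    Reduce coefficients mod 17: 5·t ≡ 13 (mod 17).
    The inverse of 5 mod 17 is 7 (since 5·7 = 35 = 2·17 + 1), so t ≡ 7·13 = 91 ≡ 6 (mod 17).
    Then x = 190 + 209·6 = 1444, valid modulo lcm(209, 17) = 3553: x ≡ 1444 (mod 3553).
  Combine with x ≡ 1 (mod 7); new modulus lcm = 24871.
    Write x = 1444 + 3553·t and substitute into x ≡ 1 (mod 7): 3553·t ≡ 1 − 1444 = -1443 (mod 7).
    Reduce coefficients mod 7: 4·t ≡ 6 (mod 7).
    The inverse of 4 mod 7 is 2 (since 4·2 = 8 = 1·7 + 1), so t ≡ 2·6 = 12 ≡ 5 (mod 7).
    Then x = 1444 + 3553·5 = 19209, valid modulo lcm(3553, 7) = 24871: x ≡ 19209 (mod 24871).
Verify against each original: 19209 mod 11 = 3, 19209 mod 19 = 0, 19209 mod 17 = 16, 19209 mod 7 = 1.

x ≡ 19209 (mod 24871).


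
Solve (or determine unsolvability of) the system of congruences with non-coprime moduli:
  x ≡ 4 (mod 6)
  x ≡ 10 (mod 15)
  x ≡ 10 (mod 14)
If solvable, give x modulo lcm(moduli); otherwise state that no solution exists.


Moduli 6, 15, 14 are not pairwise coprime, so CRT works modulo lcm(m_i) when all pairwise compatibility conditions hold.
Pairwise compatibility: gcd(m_i, m_j) must divide a_i - a_j for every pair.
Merge one congruence at a time:
  Start: x ≡ 4 (mod 6).
  Combine with x ≡ 10 (mod 15): gcd(6, 15) = 3; 10 - 4 = 6, which IS divisible by 3, so compatible.
    Write x = 4 + 6·t and substitute into x ≡ 10 (mod 15): 6·t ≡ 10 − 4 = 6 (mod 15).
    Divide the congruence (and modulus) by g = 3: 2·t ≡ 2 (mod 5).
    The inverse of 2 mod 5 is 3 (since 2·3 = 6 = 1·5 + 1), so t ≡ 3·2 = 6 ≡ 1 (mod 5).
    Then x = 4 + 6·1 = 10, valid modulo lcm(6, 15) = 30: x ≡ 10 (mod 30).
  Combine with x ≡ 10 (mod 14): gcd(30, 14) = 2; 10 - 10 = 0, which IS divisible by 2, so compatible.
    Write x = 10 + 30·t and substitute into x ≡ 10 (mod 14): 30·t ≡ 10 − 10 = 0 (mod 14).
    Divide the congruence (and modulus) by g = 2: 15·t ≡ 0 (mod 7).
    Reduce coefficients mod 7: 1·t ≡ 0 (mod 7).
    So t ≡ 0 (mod 7).
    Then x = 10 + 30·0 = 10, valid modulo lcm(30, 14) = 210: x ≡ 10 (mod 210).
Verify: 10 mod 6 = 4, 10 mod 15 = 10, 10 mod 14 = 10.

x ≡ 10 (mod 210).


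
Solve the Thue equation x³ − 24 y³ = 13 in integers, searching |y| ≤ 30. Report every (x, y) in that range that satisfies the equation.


The equation is x³ - 24y³ = 13. For fixed y, x³ = 24·y³ + 13, so a solution requires the RHS to be a perfect cube.
Strategy: iterate y from -30 to 30, compute RHS = 24·y³ + 13, and check whether it is a (positive or negative) perfect cube.
Check small values of y:
  y = 0: RHS = 13 is not a perfect cube.
  y = 1: RHS = 37 is not a perfect cube.
  y = -1: RHS = -11 is not a perfect cube.
  y = 2: RHS = 205 is not a perfect cube.
  y = -2: RHS = -179 is not a perfect cube.
  y = 3: RHS = 661 is not a perfect cube.
  y = -3: RHS = -635 is not a perfect cube.
Continuing the search up to |y| = 30 finds no solutions either.
No (x, y) in the scanned range satisfies the equation.

No integer solutions with |y| ≤ 30.


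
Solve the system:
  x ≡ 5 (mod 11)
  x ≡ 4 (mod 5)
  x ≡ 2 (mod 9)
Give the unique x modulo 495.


Moduli 11, 5, 9 are pairwise coprime; by CRT there is a unique solution modulo M = 11 · 5 · 9 = 495.
Solve pairwise, accumulating the modulus:
  Start with x ≡ 5 (mod 11).
  Combine with x ≡ 4 (mod 5): since gcd(11, 5) = 1, we get a unique residue mod 55.
    Write x = 5 + 11·t and substitute into x ≡ 4 (mod 5): 11·t ≡ 4 − 5 = -1 (mod 5).
    Reduce coefficients mod 5: 1·t ≡ 4 (mod 5).
    So t ≡ 4 (mod 5).
    Then x = 5 + 11·4 = 49, valid modulo lcm(11, 5) = 55: x ≡ 49 (mod 55).
  Combine with x ≡ 2 (mod 9): since gcd(55, 9) = 1, we get a unique residue mod 495.
    Write x = 49 + 55·t and substitute into x ≡ 2 (mod 9): 55·t ≡ 2 − 49 = -47 (mod 9).
    Reduce coefficients mod 9: 1·t ≡ 7 (mod 9).
    So t ≡ 7 (mod 9).
    Then x = 49 + 55·7 = 434, valid modulo lcm(55, 9) = 495: x ≡ 434 (mod 495).
Verify: 434 mod 11 = 5 ✓, 434 mod 5 = 4 ✓, 434 mod 9 = 2 ✓.

x ≡ 434 (mod 495).


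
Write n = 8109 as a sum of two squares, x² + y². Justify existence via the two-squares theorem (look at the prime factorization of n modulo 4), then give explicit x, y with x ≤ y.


Step 1: Factor n = 8109 = 3^2 · 17 · 53.
Step 2: Check the mod-4 condition on each prime factor: 3 ≡ 3 (mod 4), exponent 2 (must be even); 17 ≡ 1 (mod 4), exponent 1; 53 ≡ 1 (mod 4), exponent 1.
All primes ≡ 3 (mod 4) appear to even exponent (or don't appear), so by the two-squares theorem n IS expressible as a sum of two squares.
Step 3: Build a representation. Group n = k² · m with k = 3 and m = 17 · 53 = 901 (a product of primes ≡ 1 (mod 4)); a representation of m scales to one of n via (k·x)² + (k·y)² = k²(x² + y²). Each prime p ≡ 1 (mod 4) is itself a sum of two squares; find a² by testing p − a² for a perfect square:
  17: 17 − 1² = 16 = 4² ⇒ 17 = 1² + 4².
  53: 53 − 1² = 52, 53 − 2² = 49 = 7² ⇒ 53 = 2² + 7².
  Combine using the Brahmagupta–Fibonacci identity (a² + b²)(c² + d²) = (ac − bd)² + (ad + bc)² = (ac + bd)² + (ad − bc)²:
  17 · 53 = 901: from (1² + 4²)(2² + 7²), take (1·2 − 4·7, 1·7 + 4·2) = (2 − 28, 7 + 8) = (-26, 15); dropping signs (only squares matter) gives (26, 15); check 26² + 15² = 676 + 225 = 901 ✓.
  Scale by k = 3: (3·26, 3·15) = (78, 45).
Step 4: Order so x ≤ y and verify: 45² + 78² = 2025 + 6084 = 8109 = n. ✓

n = 8109 = 45² + 78² (one valid representation with x ≤ y).


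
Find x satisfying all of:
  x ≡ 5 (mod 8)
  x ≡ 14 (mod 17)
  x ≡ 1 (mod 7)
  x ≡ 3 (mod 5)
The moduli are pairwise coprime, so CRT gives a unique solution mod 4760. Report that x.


Product of moduli M = 8 · 17 · 7 · 5 = 4760.
Merge one congruence at a time:
  Start: x ≡ 5 (mod 8).
  Combine with x ≡ 14 (mod 17); new modulus lcm = 136.
    Write x = 5 + 8·t and substitute into x ≡ 14 (mod 17): 8·t ≡ 14 − 5 = 9 (mod 17).
    The inverse of 8 mod 17 is 15 (since 8·15 = 120 = 7·17 + 1), so t ≡ 15·9 = 135 ≡ 16 (mod 17).
    Then x = 5 + 8·16 = 133, valid modulo lcm(8, 17) = 136: x ≡ 133 (mod 136).
  Combine with x ≡ 1 (mod 7); new modulus lcm = 952.
    Write x = 133 + 136·t and substitute into x ≡ 1 (mod 7): 136·t ≡ 1 − 133 = -132 (mod 7).
    Reduce coefficients mod 7: 3·t ≡ 1 (mod 7).
    The inverse of 3 mod 7 is 5 (since 3·5 = 15 = 2·7 + 1), so t ≡ 5·1 = 5 ≡ 5 (mod 7).
    Then x = 133 + 136·5 = 813, valid modulo lcm(136, 7) = 952: x ≡ 813 (mod 952).
  Combine with x ≡ 3 (mod 5); new modulus lcm = 4760.
    Write x = 813 + 952·t and substitute into x ≡ 3 (mod 5): 952·t ≡ 3 − 813 = -810 (mod 5).
    Reduce coefficients mod 5: 2·t ≡ 0 (mod 5).
    The inverse of 2 mod 5 is 3 (since 2·3 = 6 = 1·5 + 1), so t ≡ 3·0 = 0 ≡ 0 (mod 5).
    Then x = 813 + 952·0 = 813, valid modulo lcm(952, 5) = 4760: x ≡ 813 (mod 4760).
Verify against each original: 813 mod 8 = 5, 813 mod 17 = 14, 813 mod 7 = 1, 813 mod 5 = 3.

x ≡ 813 (mod 4760).


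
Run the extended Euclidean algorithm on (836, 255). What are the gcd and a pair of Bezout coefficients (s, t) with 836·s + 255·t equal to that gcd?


Euclidean algorithm on (836, 255) — divide until remainder is 0:
  836 = 3 · 255 + 71
  255 = 3 · 71 + 42
  71 = 1 · 42 + 29
  42 = 1 · 29 + 13
  29 = 2 · 13 + 3
  13 = 4 · 3 + 1
  3 = 3 · 1 + 0
gcd(836, 255) = 1.
Track Bezout coefficients alongside the remainders: start with r₀ = 836 = a·1 + b·0 (s = 1, t = 0) and r₁ = 255 = a·0 + b·1 (s = 0, t = 1); each new remainder r_{k+1} = r_{k-1} − q_k·r_k inherits s_{k+1} = s_{k-1} − q_k·s_k, t_{k+1} = t_{k-1} − q_k·t_k, so r_k = a·s_k + b·t_k at every step:
  q = 3: r = 71, s = 1 − 3·0 = 1, t = 0 − 3·1 = -3  (check: 836·1 + 255·(-3) = 71)
  q = 3: r = 42, s = 0 − 3·1 = -3, t = 1 − 3·(-3) = 10  (check: 836·(-3) + 255·10 = 42)
  q = 1: r = 29, s = 1 − 1·(-3) = 4, t = -3 − 1·10 = -13  (check: 836·4 + 255·(-13) = 29)
  q = 1: r = 13, s = -3 − 1·4 = -7, t = 10 − 1·(-13) = 23  (check: 836·(-7) + 255·23 = 13)
  q = 2: r = 3, s = 4 − 2·(-7) = 18, t = -13 − 2·23 = -59  (check: 836·18 + 255·(-59) = 3)
  q = 4: r = 1, s = -7 − 4·18 = -79, t = 23 − 4·(-59) = 259  (check: 836·(-79) + 255·259 = 1)
The row with r = 1 (the gcd) gives the Bezout coefficients s = -79, t = 259.
Result: 836 · (-79) + 255 · (259) = 1.

gcd(836, 255) = 1; s = -79, t = 259 (check: 836·(-79) + 255·259 = 1).


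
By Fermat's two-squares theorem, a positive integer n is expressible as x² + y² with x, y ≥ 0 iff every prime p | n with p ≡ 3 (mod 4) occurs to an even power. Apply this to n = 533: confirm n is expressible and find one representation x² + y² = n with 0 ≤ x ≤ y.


Step 1: Factor n = 533 = 13 · 41.
Step 2: Check the mod-4 condition on each prime factor: 13 ≡ 1 (mod 4), exponent 1; 41 ≡ 1 (mod 4), exponent 1.
All primes ≡ 3 (mod 4) appear to even exponent (or don't appear), so by the two-squares theorem n IS expressible as a sum of two squares.
Step 3: Build a representation. Here n = 13 · 41 is a product of primes ≡ 1 (mod 4). Each prime p ≡ 1 (mod 4) is itself a sum of two squares; find a² by testing p − a² for a perfect square:
  13: 13 − 1² = 12, 13 − 2² = 9 = 3² ⇒ 13 = 2² + 3².
  41: 41 − 1² = 40, 41 − 2² = 37, 41 − 3² = 32, 41 − 4² = 25 = 5² ⇒ 41 = 4² + 5².
  Combine using the Brahmagupta–Fibonacci identity (a² + b²)(c² + d²) = (ac − bd)² + (ad + bc)² = (ac + bd)² + (ad − bc)²:
  13 · 41 = 533: from (2² + 3²)(4² + 5²), take (2·4 − 3·5, 2·5 + 3·4) = (8 − 15, 10 + 12) = (-7, 22); dropping signs (only squares matter) gives (7, 22); check 7² + 22² = 49 + 484 = 533 ✓.
Step 4: Order so x ≤ y and verify: 7² + 22² = 49 + 484 = 533 = n. ✓

n = 533 = 7² + 22² (one valid representation with x ≤ y).


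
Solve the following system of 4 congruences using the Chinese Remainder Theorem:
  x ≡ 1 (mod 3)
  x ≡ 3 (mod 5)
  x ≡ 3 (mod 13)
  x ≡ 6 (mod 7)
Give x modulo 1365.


Product of moduli M = 3 · 5 · 13 · 7 = 1365.
Merge one congruence at a time:
  Start: x ≡ 1 (mod 3).
  Combine with x ≡ 3 (mod 5); new modulus lcm = 15.
    Write x = 1 + 3·t and substitute into x ≡ 3 (mod 5): 3·t ≡ 3 − 1 = 2 (mod 5).
    The inverse of 3 mod 5 is 2 (since 3·2 = 6 = 1·5 + 1), so t ≡ 2·2 = 4 ≡ 4 (mod 5).
    Then x = 1 + 3·4 = 13, valid modulo lcm(3, 5) = 15: x ≡ 13 (mod 15).
  Combine with x ≡ 3 (mod 13); new modulus lcm = 195.
    Write x = 13 + 15·t and substitute into x ≡ 3 (mod 13): 15·t ≡ 3 − 13 = -10 (mod 13).
    Reduce coefficients mod 13: 2·t ≡ 3 (mod 13).
    The inverse of 2 mod 13 is 7 (since 2·7 = 14 = 1·13 + 1), so t ≡ 7·3 = 21 ≡ 8 (mod 13).
    Then x = 13 + 15·8 = 133, valid modulo lcm(15, 13) = 195: x ≡ 133 (mod 195).
  Combine with x ≡ 6 (mod 7); new modulus lcm = 1365.
    Write x = 133 + 195·t and substitute into x ≡ 6 (mod 7): 195·t ≡ 6 − 133 = -127 (mod 7).
    Reduce coefficients mod 7: 6·t ≡ 6 (mod 7).
    The inverse of 6 mod 7 is 6 (since 6·6 = 36 = 5·7 + 1), so t ≡ 6·6 = 36 ≡ 1 (mod 7).
    Then x = 133 + 195·1 = 328, valid modulo lcm(195, 7) = 1365: x ≡ 328 (mod 1365).
Verify against each original: 328 mod 3 = 1, 328 mod 5 = 3, 328 mod 13 = 3, 328 mod 7 = 6.

x ≡ 328 (mod 1365).


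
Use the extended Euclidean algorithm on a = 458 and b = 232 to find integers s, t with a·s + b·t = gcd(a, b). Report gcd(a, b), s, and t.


Euclidean algorithm on (458, 232) — divide until remainder is 0:
  458 = 1 · 232 + 226
  232 = 1 · 226 + 6
  226 = 37 · 6 + 4
  6 = 1 · 4 + 2
  4 = 2 · 2 + 0
gcd(458, 232) = 2.
Track Bezout coefficients alongside the remainders: start with r₀ = 458 = a·1 + b·0 (s = 1, t = 0) and r₁ = 232 = a·0 + b·1 (s = 0, t = 1); each new remainder r_{k+1} = r_{k-1} − q_k·r_k inherits s_{k+1} = s_{k-1} − q_k·s_k, t_{k+1} = t_{k-1} − q_k·t_k, so r_k = a·s_k + b·t_k at every step:
  q = 1: r = 226, s = 1 − 1·0 = 1, t = 0 − 1·1 = -1  (check: 458·1 + 232·(-1) = 226)
  q = 1: r = 6, s = 0 − 1·1 = -1, t = 1 − 1·(-1) = 2  (check: 458·(-1) + 232·2 = 6)
  q = 37: r = 4, s = 1 − 37·(-1) = 38, t = -1 − 37·2 = -75  (check: 458·38 + 232·(-75) = 4)
  q = 1: r = 2, s = -1 − 1·38 = -39, t = 2 − 1·(-75) = 77  (check: 458·(-39) + 232·77 = 2)
The row with r = 2 (the gcd) gives the Bezout coefficients s = -39, t = 77.
Result: 458 · (-39) + 232 · (77) = 2.

gcd(458, 232) = 2; s = -39, t = 77 (check: 458·(-39) + 232·77 = 2).


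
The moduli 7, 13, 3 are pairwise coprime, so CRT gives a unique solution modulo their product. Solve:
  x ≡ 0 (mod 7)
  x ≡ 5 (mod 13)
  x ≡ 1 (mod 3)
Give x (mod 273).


Moduli 7, 13, 3 are pairwise coprime; by CRT there is a unique solution modulo M = 7 · 13 · 3 = 273.
Solve pairwise, accumulating the modulus:
  Start with x ≡ 0 (mod 7).
  Combine with x ≡ 5 (mod 13): since gcd(7, 13) = 1, we get a unique residue mod 91.
    Write x = 0 + 7·t and substitute into x ≡ 5 (mod 13): 7·t ≡ 5 − 0 = 5 (mod 13).
    The inverse of 7 mod 13 is 2 (since 7·2 = 14 = 1·13 + 1), so t ≡ 2·5 = 10 ≡ 10 (mod 13).
    Then x = 0 + 7·10 = 70, valid modulo lcm(7, 13) = 91: x ≡ 70 (mod 91).
  Combine with x ≡ 1 (mod 3): since gcd(91, 3) = 1, we get a unique residue mod 273.
    Write x = 70 + 91·t and substitute into x ≡ 1 (mod 3): 91·t ≡ 1 − 70 = -69 (mod 3).
    Reduce coefficients mod 3: 1·t ≡ 0 (mod 3).
    So t ≡ 0 (mod 3).
    Then x = 70 + 91·0 = 70, valid modulo lcm(91, 3) = 273: x ≡ 70 (mod 273).
Verify: 70 mod 7 = 0 ✓, 70 mod 13 = 5 ✓, 70 mod 3 = 1 ✓.

x ≡ 70 (mod 273).


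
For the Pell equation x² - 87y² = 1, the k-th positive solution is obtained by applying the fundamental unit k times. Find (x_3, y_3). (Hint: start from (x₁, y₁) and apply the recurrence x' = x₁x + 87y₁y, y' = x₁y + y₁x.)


Step 1: Find the fundamental solution (x₁, y₁) of x² - 87y² = 1.
  Expand √87 as a continued fraction. a₀ = ⌊√87⌋ = 9; iterate m_{k+1} = d_k·a_k − m_k, d_{k+1} = (87 − m_{k+1}²)/d_k, a_{k+1} = ⌊(a₀ + m_{k+1})/d_{k+1}⌋ (starting m₀ = 0, d₀ = 1), with convergents p_k = a_k·p_{k-1} + p_{k-2}, q_k = a_k·q_{k-1} + q_{k-2} (p₋₁ = 1, q₋₁ = 0):
  k = 0: a₀ = 9; p₀/q₀ = 9/1; p₀² − 87·q₀² = 81 − 87 = -6.
  k = 1: m = 9, d = 6, a = ⌊(9 + 9)/6⌋ = 3; p/q = (3·9 + 1)/(3·1 + 0) = 28/3; p² − 87·q² = 784 − 783 = 1.
  The first convergent with p² − 87·q² = 1 gives the fundamental solution (x₁, y₁) = (28, 3).
Step 2: Apply the recurrence (x_{n+1}, y_{n+1}) = (x₁x_n + 87y₁y_n, x₁y_n + y₁x_n) repeatedly.
  From (x_1, y_1) = (28, 3): x_2 = 28·28 + 87·3·3 = 1567; y_2 = 28·3 + 3·28 = 168.
  From (x_2, y_2) = (1567, 168): x_3 = 28·1567 + 87·3·168 = 87724; y_3 = 28·168 + 3·1567 = 9405.
Step 3: Verify x_3² - 87·y_3² = 7695500176 - 7695500175 = 1 (should be 1). ✓

(x_1, y_1) = (28, 3); (x_3, y_3) = (87724, 9405).


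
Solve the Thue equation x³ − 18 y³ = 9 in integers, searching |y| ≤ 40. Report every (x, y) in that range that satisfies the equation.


The equation is x³ - 18y³ = 9. For fixed y, x³ = 18·y³ + 9, so a solution requires the RHS to be a perfect cube.
Strategy: iterate y from -40 to 40, compute RHS = 18·y³ + 9, and check whether it is a (positive or negative) perfect cube.
Check small values of y:
  y = 0: RHS = 9 is not a perfect cube.
  y = 1: RHS = 27 = (3)³ ⇒ x = 3 works.
  y = -1: RHS = -9 is not a perfect cube.
  y = 2: RHS = 153 is not a perfect cube.
  y = -2: RHS = -135 is not a perfect cube.
  y = 3: RHS = 495 is not a perfect cube.
  y = -3: RHS = -477 is not a perfect cube.
Continuing the search up to |y| = 40 finds no further solutions beyond those listed.
Collected solutions: (3, 1).

Solutions (with |y| ≤ 40): (3, 1).


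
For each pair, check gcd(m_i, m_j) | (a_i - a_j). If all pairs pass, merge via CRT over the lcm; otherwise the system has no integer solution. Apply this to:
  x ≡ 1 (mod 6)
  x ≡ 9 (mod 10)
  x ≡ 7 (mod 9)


Moduli 6, 10, 9 are not pairwise coprime, so CRT works modulo lcm(m_i) when all pairwise compatibility conditions hold.
Pairwise compatibility: gcd(m_i, m_j) must divide a_i - a_j for every pair.
Merge one congruence at a time:
  Start: x ≡ 1 (mod 6).
  Combine with x ≡ 9 (mod 10): gcd(6, 10) = 2; 9 - 1 = 8, which IS divisible by 2, so compatible.
    Write x = 1 + 6·t and substitute into x ≡ 9 (mod 10): 6·t ≡ 9 − 1 = 8 (mod 10).
    Divide the congruence (and modulus) by g = 2: 3·t ≡ 4 (mod 5).
    The inverse of 3 mod 5 is 2 (since 3·2 = 6 = 1·5 + 1), so t ≡ 2·4 = 8 ≡ 3 (mod 5).
    Then x = 1 + 6·3 = 19, valid modulo lcm(6, 10) = 30: x ≡ 19 (mod 30).
  Combine with x ≡ 7 (mod 9): gcd(30, 9) = 3; 7 - 19 = -12, which IS divisible by 3, so compatible.
    Write x = 19 + 30·t and substitute into x ≡ 7 (mod 9): 30·t ≡ 7 − 19 = -12 (mod 9).
    Divide the congruence (and modulus) by g = 3: 10·t ≡ -4 (mod 3).
    Reduce coefficients mod 3: 1·t ≡ 2 (mod 3).
    So t ≡ 2 (mod 3).
    Then x = 19 + 30·2 = 79, valid modulo lcm(30, 9) = 90: x ≡ 79 (mod 90).
Verify: 79 mod 6 = 1, 79 mod 10 = 9, 79 mod 9 = 7.

x ≡ 79 (mod 90).


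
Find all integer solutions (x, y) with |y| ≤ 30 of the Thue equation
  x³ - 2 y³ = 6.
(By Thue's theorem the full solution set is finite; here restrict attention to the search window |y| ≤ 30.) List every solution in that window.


The equation is x³ - 2y³ = 6. For fixed y, x³ = 2·y³ + 6, so a solution requires the RHS to be a perfect cube.
Strategy: iterate y from -30 to 30, compute RHS = 2·y³ + 6, and check whether it is a (positive or negative) perfect cube.
Check small values of y:
  y = 0: RHS = 6 is not a perfect cube.
  y = 1: RHS = 8 = (2)³ ⇒ x = 2 works.
  y = -1: RHS = 4 is not a perfect cube.
  y = 2: RHS = 22 is not a perfect cube.
  y = -2: RHS = -10 is not a perfect cube.
  y = 3: RHS = 60 is not a perfect cube.
  y = -3: RHS = -48 is not a perfect cube.
Continuing the search up to |y| = 30 finds no further solutions beyond those listed.
Collected solutions: (2, 1).

Solutions (with |y| ≤ 30): (2, 1).


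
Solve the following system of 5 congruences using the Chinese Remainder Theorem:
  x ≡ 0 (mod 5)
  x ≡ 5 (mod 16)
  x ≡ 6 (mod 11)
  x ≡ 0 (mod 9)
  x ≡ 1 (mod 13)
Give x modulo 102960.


Product of moduli M = 5 · 16 · 11 · 9 · 13 = 102960.
Merge one congruence at a time:
  Start: x ≡ 0 (mod 5).
  Combine with x ≡ 5 (mod 16); new modulus lcm = 80.
    Write x = 0 + 5·t and substitute into x ≡ 5 (mod 16): 5·t ≡ 5 − 0 = 5 (mod 16).
    The inverse of 5 mod 16 is 13 (since 5·13 = 65 = 4·16 + 1), so t ≡ 13·5 = 65 ≡ 1 (mod 16).
    Then x = 0 + 5·1 = 5, valid modulo lcm(5, 16) = 80: x ≡ 5 (mod 80).
  Combine with x ≡ 6 (mod 11); new modulus lcm = 880.
    Write x = 5 + 80·t and substitute into x ≡ 6 (mod 11): 80·t ≡ 6 − 5 = 1 (mod 11).
    Reduce coefficients mod 11: 3·t ≡ 1 (mod 11).
    The inverse of 3 mod 11 is 4 (since 3·4 = 12 = 1·11 + 1), so t ≡ 4·1 = 4 ≡ 4 (mod 11).
    Then x = 5 + 80·4 = 325, valid modulo lcm(80, 11) = 880: x ≡ 325 (mod 880).
  Combine with x ≡ 0 (mod 9); new modulus lcm = 7920.
    Write x = 325 + 880·t and substitute into x ≡ 0 (mod 9): 880·t ≡ 0 − 325 = -325 (mod 9).
    Reduce coefficients mod 9: 7·t ≡ 8 (mod 9).
    The inverse of 7 mod 9 is 4 (since 7·4 = 28 = 3·9 + 1), so t ≡ 4·8 = 32 ≡ 5 (mod 9).
    Then x = 325 + 880·5 = 4725, valid modulo lcm(880, 9) = 7920: x ≡ 4725 (mod 7920).
  Combine with x ≡ 1 (mod 13); new modulus lcm = 102960.
    Write x = 4725 + 7920·t and substitute into x ≡ 1 (mod 13): 7920·t ≡ 1 − 4725 = -4724 (mod 13).
    Reduce coefficients mod 13: 3·t ≡ 8 (mod 13).
    The inverse of 3 mod 13 is 9 (since 3·9 = 27 = 2·13 + 1), so t ≡ 9·8 = 72 ≡ 7 (mod 13).
    Then x = 4725 + 7920·7 = 60165, valid modulo lcm(7920, 13) = 102960: x ≡ 60165 (mod 102960).
Verify against each original: 60165 mod 5 = 0, 60165 mod 16 = 5, 60165 mod 11 = 6, 60165 mod 9 = 0, 60165 mod 13 = 1.

x ≡ 60165 (mod 102960).


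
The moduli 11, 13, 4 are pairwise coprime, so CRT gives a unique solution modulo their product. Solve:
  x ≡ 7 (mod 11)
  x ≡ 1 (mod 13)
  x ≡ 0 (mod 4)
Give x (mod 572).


Moduli 11, 13, 4 are pairwise coprime; by CRT there is a unique solution modulo M = 11 · 13 · 4 = 572.
Solve pairwise, accumulating the modulus:
  Start with x ≡ 7 (mod 11).
  Combine with x ≡ 1 (mod 13): since gcd(11, 13) = 1, we get a unique residue mod 143.
    Write x = 7 + 11·t and substitute into x ≡ 1 (mod 13): 11·t ≡ 1 − 7 = -6 (mod 13).
    Reduce coefficients mod 13: 11·t ≡ 7 (mod 13).
    The inverse of 11 mod 13 is 6 (since 11·6 = 66 = 5·13 + 1), so t ≡ 6·7 = 42 ≡ 3 (mod 13).
    Then x = 7 + 11·3 = 40, valid modulo lcm(11, 13) = 143: x ≡ 40 (mod 143).
  Combine with x ≡ 0 (mod 4): since gcd(143, 4) = 1, we get a unique residue mod 572.
    Write x = 40 + 143·t and substitute into x ≡ 0 (mod 4): 143·t ≡ 0 − 40 = -40 (mod 4).
    Reduce coefficients mod 4: 3·t ≡ 0 (mod 4).
    The inverse of 3 mod 4 is 3 (since 3·3 = 9 = 2·4 + 1), so t ≡ 3·0 = 0 ≡ 0 (mod 4).
    Then x = 40 + 143·0 = 40, valid modulo lcm(143, 4) = 572: x ≡ 40 (mod 572).
Verify: 40 mod 11 = 7 ✓, 40 mod 13 = 1 ✓, 40 mod 4 = 0 ✓.

x ≡ 40 (mod 572).


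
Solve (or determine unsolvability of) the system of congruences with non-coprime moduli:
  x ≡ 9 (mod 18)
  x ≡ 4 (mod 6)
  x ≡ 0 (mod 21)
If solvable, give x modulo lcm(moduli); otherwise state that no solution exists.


Moduli 18, 6, 21 are not pairwise coprime, so CRT works modulo lcm(m_i) when all pairwise compatibility conditions hold.
Pairwise compatibility: gcd(m_i, m_j) must divide a_i - a_j for every pair.
Merge one congruence at a time:
  Start: x ≡ 9 (mod 18).
  Combine with x ≡ 4 (mod 6): gcd(18, 6) = 6, and 4 - 9 = -5 is NOT divisible by 6.
    ⇒ system is inconsistent (no integer solution).

No solution (the system is inconsistent).


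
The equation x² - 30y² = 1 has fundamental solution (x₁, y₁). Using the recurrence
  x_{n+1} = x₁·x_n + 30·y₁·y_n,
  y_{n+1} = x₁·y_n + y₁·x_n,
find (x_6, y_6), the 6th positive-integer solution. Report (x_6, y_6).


Step 1: Find the fundamental solution (x₁, y₁) of x² - 30y² = 1.
  Expand √30 as a continued fraction. a₀ = ⌊√30⌋ = 5; iterate m_{k+1} = d_k·a_k − m_k, d_{k+1} = (30 − m_{k+1}²)/d_k, a_{k+1} = ⌊(a₀ + m_{k+1})/d_{k+1}⌋ (starting m₀ = 0, d₀ = 1), with convergents p_k = a_k·p_{k-1} + p_{k-2}, q_k = a_k·q_{k-1} + q_{k-2} (p₋₁ = 1, q₋₁ = 0):
  k = 0: a₀ = 5; p₀/q₀ = 5/1; p₀² − 30·q₀² = 25 − 30 = -5.
  k = 1: m = 5, d = 5, a = ⌊(5 + 5)/5⌋ = 2; p/q = (2·5 + 1)/(2·1 + 0) = 11/2; p² − 30·q² = 121 − 120 = 1.
  The first convergent with p² − 30·q² = 1 gives the fundamental solution (x₁, y₁) = (11, 2).
Step 2: Apply the recurrence (x_{n+1}, y_{n+1}) = (x₁x_n + 30y₁y_n, x₁y_n + y₁x_n) repeatedly.
  From (x_1, y_1) = (11, 2): x_2 = 11·11 + 30·2·2 = 241; y_2 = 11·2 + 2·11 = 44.
  From (x_2, y_2) = (241, 44): x_3 = 11·241 + 30·2·44 = 5291; y_3 = 11·44 + 2·241 = 966.
  From (x_3, y_3) = (5291, 966): x_4 = 11·5291 + 30·2·966 = 116161; y_4 = 11·966 + 2·5291 = 21208.
  From (x_4, y_4) = (116161, 21208): x_5 = 11·116161 + 30·2·21208 = 2550251; y_5 = 11·21208 + 2·116161 = 465610.
  From (x_5, y_5) = (2550251, 465610): x_6 = 11·2550251 + 30·2·465610 = 55989361; y_6 = 11·465610 + 2·2550251 = 10222212.
Step 3: Verify x_6² - 30·y_6² = 3134808545188321 - 3134808545188320 = 1 (should be 1). ✓

(x_1, y_1) = (11, 2); (x_6, y_6) = (55989361, 10222212).


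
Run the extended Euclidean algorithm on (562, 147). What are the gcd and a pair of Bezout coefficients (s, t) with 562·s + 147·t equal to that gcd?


Euclidean algorithm on (562, 147) — divide until remainder is 0:
  562 = 3 · 147 + 121
  147 = 1 · 121 + 26
  121 = 4 · 26 + 17
  26 = 1 · 17 + 9
  17 = 1 · 9 + 8
  9 = 1 · 8 + 1
  8 = 8 · 1 + 0
gcd(562, 147) = 1.
Track Bezout coefficients alongside the remainders: start with r₀ = 562 = a·1 + b·0 (s = 1, t = 0) and r₁ = 147 = a·0 + b·1 (s = 0, t = 1); each new remainder r_{k+1} = r_{k-1} − q_k·r_k inherits s_{k+1} = s_{k-1} − q_k·s_k, t_{k+1} = t_{k-1} − q_k·t_k, so r_k = a·s_k + b·t_k at every step:
  q = 3: r = 121, s = 1 − 3·0 = 1, t = 0 − 3·1 = -3  (check: 562·1 + 147·(-3) = 121)
  q = 1: r = 26, s = 0 − 1·1 = -1, t = 1 − 1·(-3) = 4  (check: 562·(-1) + 147·4 = 26)
  q = 4: r = 17, s = 1 − 4·(-1) = 5, t = -3 − 4·4 = -19  (check: 562·5 + 147·(-19) = 17)
  q = 1: r = 9, s = -1 − 1·5 = -6, t = 4 − 1·(-19) = 23  (check: 562·(-6) + 147·23 = 9)
  q = 1: r = 8, s = 5 − 1·(-6) = 11, t = -19 − 1·23 = -42  (check: 562·11 + 147·(-42) = 8)
  q = 1: r = 1, s = -6 − 1·11 = -17, t = 23 − 1·(-42) = 65  (check: 562·(-17) + 147·65 = 1)
The row with r = 1 (the gcd) gives the Bezout coefficients s = -17, t = 65.
Result: 562 · (-17) + 147 · (65) = 1.

gcd(562, 147) = 1; s = -17, t = 65 (check: 562·(-17) + 147·65 = 1).


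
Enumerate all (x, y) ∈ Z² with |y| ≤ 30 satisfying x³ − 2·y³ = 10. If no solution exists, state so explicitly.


The equation is x³ - 2y³ = 10. For fixed y, x³ = 2·y³ + 10, so a solution requires the RHS to be a perfect cube.
Strategy: iterate y from -30 to 30, compute RHS = 2·y³ + 10, and check whether it is a (positive or negative) perfect cube.
Check small values of y:
  y = 0: RHS = 10 is not a perfect cube.
  y = 1: RHS = 12 is not a perfect cube.
  y = -1: RHS = 8 = (2)³ ⇒ x = 2 works.
  y = 2: RHS = 26 is not a perfect cube.
  y = -2: RHS = -6 is not a perfect cube.
  y = 3: RHS = 64 = (4)³ ⇒ x = 4 works.
  y = -3: RHS = -44 is not a perfect cube.
Continuing the search up to |y| = 30 finds no further solutions beyond those listed.
Collected solutions: (2, -1), (4, 3).

Solutions (with |y| ≤ 30): (2, -1), (4, 3).


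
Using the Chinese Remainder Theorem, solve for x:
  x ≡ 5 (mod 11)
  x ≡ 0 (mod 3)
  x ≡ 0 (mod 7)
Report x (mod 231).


Moduli 11, 3, 7 are pairwise coprime; by CRT there is a unique solution modulo M = 11 · 3 · 7 = 231.
Solve pairwise, accumulating the modulus:
  Start with x ≡ 5 (mod 11).
  Combine with x ≡ 0 (mod 3): since gcd(11, 3) = 1, we get a unique residue mod 33.
    Write x = 5 + 11·t and substitute into x ≡ 0 (mod 3): 11·t ≡ 0 − 5 = -5 (mod 3).
    Reduce coefficients mod 3: 2·t ≡ 1 (mod 3).
    The inverse of 2 mod 3 is 2 (since 2·2 = 4 = 1·3 + 1), so t ≡ 2·1 = 2 ≡ 2 (mod 3).
    Then x = 5 + 11·2 = 27, valid modulo lcm(11, 3) = 33: x ≡ 27 (mod 33).
  Combine with x ≡ 0 (mod 7): since gcd(33, 7) = 1, we get a unique residue mod 231.
    Write x = 27 + 33·t and substitute into x ≡ 0 (mod 7): 33·t ≡ 0 − 27 = -27 (mod 7).
    Reduce coefficients mod 7: 5·t ≡ 1 (mod 7).
    The inverse of 5 mod 7 is 3 (since 5·3 = 15 = 2·7 + 1), so t ≡ 3·1 = 3 ≡ 3 (mod 7).
    Then x = 27 + 33·3 = 126, valid modulo lcm(33, 7) = 231: x ≡ 126 (mod 231).
Verify: 126 mod 11 = 5 ✓, 126 mod 3 = 0 ✓, 126 mod 7 = 0 ✓.

x ≡ 126 (mod 231).


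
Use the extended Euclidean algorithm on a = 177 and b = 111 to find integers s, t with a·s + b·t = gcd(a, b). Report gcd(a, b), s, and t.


Euclidean algorithm on (177, 111) — divide until remainder is 0:
  177 = 1 · 111 + 66
  111 = 1 · 66 + 45
  66 = 1 · 45 + 21
  45 = 2 · 21 + 3
  21 = 7 · 3 + 0
gcd(177, 111) = 3.
Track Bezout coefficients alongside the remainders: start with r₀ = 177 = a·1 + b·0 (s = 1, t = 0) and r₁ = 111 = a·0 + b·1 (s = 0, t = 1); each new remainder r_{k+1} = r_{k-1} − q_k·r_k inherits s_{k+1} = s_{k-1} − q_k·s_k, t_{k+1} = t_{k-1} − q_k·t_k, so r_k = a·s_k + b·t_k at every step:
  q = 1: r = 66, s = 1 − 1·0 = 1, t = 0 − 1·1 = -1  (check: 177·1 + 111·(-1) = 66)
  q = 1: r = 45, s = 0 − 1·1 = -1, t = 1 − 1·(-1) = 2  (check: 177·(-1) + 111·2 = 45)
  q = 1: r = 21, s = 1 − 1·(-1) = 2, t = -1 − 1·2 = -3  (check: 177·2 + 111·(-3) = 21)
  q = 2: r = 3, s = -1 − 2·2 = -5, t = 2 − 2·(-3) = 8  (check: 177·(-5) + 111·8 = 3)
The row with r = 3 (the gcd) gives the Bezout coefficients s = -5, t = 8.
Result: 177 · (-5) + 111 · (8) = 3.

gcd(177, 111) = 3; s = -5, t = 8 (check: 177·(-5) + 111·8 = 3).


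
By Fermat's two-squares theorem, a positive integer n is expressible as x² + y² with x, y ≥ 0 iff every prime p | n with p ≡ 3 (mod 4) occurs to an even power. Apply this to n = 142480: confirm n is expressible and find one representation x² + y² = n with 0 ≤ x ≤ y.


Step 1: Factor n = 142480 = 2^4 · 5 · 13 · 137.
Step 2: Check the mod-4 condition on each prime factor: 2 = 2 (special); 5 ≡ 1 (mod 4), exponent 1; 13 ≡ 1 (mod 4), exponent 1; 137 ≡ 1 (mod 4), exponent 1.
All primes ≡ 3 (mod 4) appear to even exponent (or don't appear), so by the two-squares theorem n IS expressible as a sum of two squares.
Step 3: Build a representation. Group n = k² · m with k = 4 and m = 5 · 13 · 137 = 8905 (a product of primes ≡ 1 (mod 4)); a representation of m scales to one of n via (k·x)² + (k·y)² = k²(x² + y²). Each prime p ≡ 1 (mod 4) is itself a sum of two squares; find a² by testing p − a² for a perfect square:
  5: 5 − 1² = 4 = 2² ⇒ 5 = 1² + 2².
  13: 13 − 1² = 12, 13 − 2² = 9 = 3² ⇒ 13 = 2² + 3².
  137: 137 − 1² = 136, 137 − 2² = 133, 137 − 3² = 128, 137 − 4² = 121 = 11² ⇒ 137 = 4² + 11².
  Combine using the Brahmagupta–Fibonacci identity (a² + b²)(c² + d²) = (ac − bd)² + (ad + bc)² = (ac + bd)² + (ad − bc)²:
  5 · 13 = 65: from (1² + 2²)(2² + 3²), take (1·2 − 2·3, 1·3 + 2·2) = (2 − 6, 3 + 4) = (-4, 7); dropping signs (only squares matter) gives (4, 7); check 4² + 7² = 16 + 49 = 65 ✓.
  65 · 137 = 8905: from (4² + 7²)(4² + 11²), take (4·4 − 7·11, 4·11 + 7·4) = (16 − 77, 44 + 28) = (-61, 72); dropping signs (only squares matter) gives (61, 72); check 61² + 72² = 3721 + 5184 = 8905 ✓.
  Scale by k = 4: (4·61, 4·72) = (244, 288).
Step 4: Order so x ≤ y and verify: 244² + 288² = 59536 + 82944 = 142480 = n. ✓

n = 142480 = 244² + 288² (one valid representation with x ≤ y).


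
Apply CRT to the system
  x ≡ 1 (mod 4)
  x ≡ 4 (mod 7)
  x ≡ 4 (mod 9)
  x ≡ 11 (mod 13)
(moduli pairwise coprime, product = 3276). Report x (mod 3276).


Product of moduli M = 4 · 7 · 9 · 13 = 3276.
Merge one congruence at a time:
  Start: x ≡ 1 (mod 4).
  Combine with x ≡ 4 (mod 7); new modulus lcm = 28.
    Write x = 1 + 4·t and substitute into x ≡ 4 (mod 7): 4·t ≡ 4 − 1 = 3 (mod 7).
    The inverse of 4 mod 7 is 2 (since 4·2 = 8 = 1·7 + 1), so t ≡ 2·3 = 6 ≡ 6 (mod 7).
    Then x = 1 + 4·6 = 25, valid modulo lcm(4, 7) = 28: x ≡ 25 (mod 28).
  Combine with x ≡ 4 (mod 9); new modulus lcm = 252.
    Write x = 25 + 28·t and substitute into x ≡ 4 (mod 9): 28·t ≡ 4 − 25 = -21 (mod 9).
    Reduce coefficients mod 9: 1·t ≡ 6 (mod 9).
    So t ≡ 6 (mod 9).
    Then x = 25 + 28·6 = 193, valid modulo lcm(28, 9) = 252: x ≡ 193 (mod 252).
  Combine with x ≡ 11 (mod 13); new modulus lcm = 3276.
    Write x = 193 + 252·t and substitute into x ≡ 11 (mod 13): 252·t ≡ 11 − 193 = -182 (mod 13).
    Reduce coefficients mod 13: 5·t ≡ 0 (mod 13).
    The inverse of 5 mod 13 is 8 (since 5·8 = 40 = 3·13 + 1), so t ≡ 8·0 = 0 ≡ 0 (mod 13).
    Then x = 193 + 252·0 = 193, valid modulo lcm(252, 13) = 3276: x ≡ 193 (mod 3276).
Verify against each original: 193 mod 4 = 1, 193 mod 7 = 4, 193 mod 9 = 4, 193 mod 13 = 11.

x ≡ 193 (mod 3276).


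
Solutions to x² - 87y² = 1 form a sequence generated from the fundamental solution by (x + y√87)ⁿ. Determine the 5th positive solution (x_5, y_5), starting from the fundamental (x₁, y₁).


Step 1: Find the fundamental solution (x₁, y₁) of x² - 87y² = 1.
  Expand √87 as a continued fraction. a₀ = ⌊√87⌋ = 9; iterate m_{k+1} = d_k·a_k − m_k, d_{k+1} = (87 − m_{k+1}²)/d_k, a_{k+1} = ⌊(a₀ + m_{k+1})/d_{k+1}⌋ (starting m₀ = 0, d₀ = 1), with convergents p_k = a_k·p_{k-1} + p_{k-2}, q_k = a_k·q_{k-1} + q_{k-2} (p₋₁ = 1, q₋₁ = 0):
  k = 0: a₀ = 9; p₀/q₀ = 9/1; p₀² − 87·q₀² = 81 − 87 = -6.
  k = 1: m = 9, d = 6, a = ⌊(9 + 9)/6⌋ = 3; p/q = (3·9 + 1)/(3·1 + 0) = 28/3; p² − 87·q² = 784 − 783 = 1.
  The first convergent with p² − 87·q² = 1 gives the fundamental solution (x₁, y₁) = (28, 3).
Step 2: Apply the recurrence (x_{n+1}, y_{n+1}) = (x₁x_n + 87y₁y_n, x₁y_n + y₁x_n) repeatedly.
  From (x_1, y_1) = (28, 3): x_2 = 28·28 + 87·3·3 = 1567; y_2 = 28·3 + 3·28 = 168.
  From (x_2, y_2) = (1567, 168): x_3 = 28·1567 + 87·3·168 = 87724; y_3 = 28·168 + 3·1567 = 9405.
  From (x_3, y_3) = (87724, 9405): x_4 = 28·87724 + 87·3·9405 = 4910977; y_4 = 28·9405 + 3·87724 = 526512.
  From (x_4, y_4) = (4910977, 526512): x_5 = 28·4910977 + 87·3·526512 = 274926988; y_5 = 28·526512 + 3·4910977 = 29475267.
Step 3: Verify x_5² - 87·y_5² = 75584848730752144 - 75584848730752143 = 1 (should be 1). ✓

(x_1, y_1) = (28, 3); (x_5, y_5) = (274926988, 29475267).


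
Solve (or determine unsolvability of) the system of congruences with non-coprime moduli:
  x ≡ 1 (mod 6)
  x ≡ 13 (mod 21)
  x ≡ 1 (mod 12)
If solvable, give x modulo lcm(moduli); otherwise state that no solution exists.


Moduli 6, 21, 12 are not pairwise coprime, so CRT works modulo lcm(m_i) when all pairwise compatibility conditions hold.
Pairwise compatibility: gcd(m_i, m_j) must divide a_i - a_j for every pair.
Merge one congruence at a time:
  Start: x ≡ 1 (mod 6).
  Combine with x ≡ 13 (mod 21): gcd(6, 21) = 3; 13 - 1 = 12, which IS divisible by 3, so compatible.
    Write x = 1 + 6·t and substitute into x ≡ 13 (mod 21): 6·t ≡ 13 − 1 = 12 (mod 21).
    Divide the congruence (and modulus) by g = 3: 2·t ≡ 4 (mod 7).
    The inverse of 2 mod 7 is 4 (since 2·4 = 8 = 1·7 + 1), so t ≡ 4·4 = 16 ≡ 2 (mod 7).
    Then x = 1 + 6·2 = 13, valid modulo lcm(6, 21) = 42: x ≡ 13 (mod 42).
  Combine with x ≡ 1 (mod 12): gcd(42, 12) = 6; 1 - 13 = -12, which IS divisible by 6, so compatible.
    Write x = 13 + 42·t and substitute into x ≡ 1 (mod 12): 42·t ≡ 1 − 13 = -12 (mod 12).
    Divide the congruence (and modulus) by g = 6: 7·t ≡ -2 (mod 2).
    Reduce coefficients mod 2: 1·t ≡ 0 (mod 2).
    So t ≡ 0 (mod 2).
    Then x = 13 + 42·0 = 13, valid modulo lcm(42, 12) = 84: x ≡ 13 (mod 84).
Verify: 13 mod 6 = 1, 13 mod 21 = 13, 13 mod 12 = 1.

x ≡ 13 (mod 84).


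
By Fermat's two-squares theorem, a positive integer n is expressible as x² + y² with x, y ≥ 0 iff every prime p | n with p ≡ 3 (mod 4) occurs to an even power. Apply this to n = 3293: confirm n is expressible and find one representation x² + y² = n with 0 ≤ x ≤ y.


Step 1: Factor n = 3293 = 37 · 89.
Step 2: Check the mod-4 condition on each prime factor: 37 ≡ 1 (mod 4), exponent 1; 89 ≡ 1 (mod 4), exponent 1.
All primes ≡ 3 (mod 4) appear to even exponent (or don't appear), so by the two-squares theorem n IS expressible as a sum of two squares.
Step 3: Build a representation. Here n = 37 · 89 is a product of primes ≡ 1 (mod 4). Each prime p ≡ 1 (mod 4) is itself a sum of two squares; find a² by testing p − a² for a perfect square:
  37: 37 − 1² = 36 = 6² ⇒ 37 = 1² + 6².
  89: 89 − 1² = 88, 89 − 2² = 85, 89 − 3² = 80, 89 − 4² = 73, 89 − 5² = 64 = 8² ⇒ 89 = 5² + 8².
  Combine using the Brahmagupta–Fibonacci identity (a² + b²)(c² + d²) = (ac − bd)² + (ad + bc)² = (ac + bd)² + (ad − bc)²:
  37 · 89 = 3293: from (1² + 6²)(5² + 8²), take (1·5 − 6·8, 1·8 + 6·5) = (5 − 48, 8 + 30) = (-43, 38); dropping signs (only squares matter) gives (43, 38); check 43² + 38² = 1849 + 1444 = 3293 ✓.
Step 4: Order so x ≤ y and verify: 38² + 43² = 1444 + 1849 = 3293 = n. ✓

n = 3293 = 38² + 43² (one valid representation with x ≤ y).


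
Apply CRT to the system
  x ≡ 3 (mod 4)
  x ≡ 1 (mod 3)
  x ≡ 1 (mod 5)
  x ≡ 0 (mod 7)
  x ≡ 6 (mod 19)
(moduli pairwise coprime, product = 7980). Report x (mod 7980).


Product of moduli M = 4 · 3 · 5 · 7 · 19 = 7980.
Merge one congruence at a time:
  Start: x ≡ 3 (mod 4).
  Combine with x ≡ 1 (mod 3); new modulus lcm = 12.
    Write x = 3 + 4·t and substitute into x ≡ 1 (mod 3): 4·t ≡ 1 − 3 = -2 (mod 3).
    Reduce coefficients mod 3: 1·t ≡ 1 (mod 3).
    So t ≡ 1 (mod 3).
    Then x = 3 + 4·1 = 7, valid modulo lcm(4, 3) = 12: x ≡ 7 (mod 12).
  Combine with x ≡ 1 (mod 5); new modulus lcm = 60.
    Write x = 7 + 12·t and substitute into x ≡ 1 (mod 5): 12·t ≡ 1 − 7 = -6 (mod 5).
    Reduce coefficients mod 5: 2·t ≡ 4 (mod 5).
    The inverse of 2 mod 5 is 3 (since 2·3 = 6 = 1·5 + 1), so t ≡ 3·4 = 12 ≡ 2 (mod 5).
    Then x = 7 + 12·2 = 31, valid modulo lcm(12, 5) = 60: x ≡ 31 (mod 60).
  Combine with x ≡ 0 (mod 7); new modulus lcm = 420.
    Write x = 31 + 60·t and substitute into x ≡ 0 (mod 7): 60·t ≡ 0 − 31 = -31 (mod 7).
    Reduce coefficients mod 7: 4·t ≡ 4 (mod 7).
    The inverse of 4 mod 7 is 2 (since 4·2 = 8 = 1·7 + 1), so t ≡ 2·4 = 8 ≡ 1 (mod 7).
    Then x = 31 + 60·1 = 91, valid modulo lcm(60, 7) = 420: x ≡ 91 (mod 420).
  Combine with x ≡ 6 (mod 19); new modulus lcm = 7980.
    Write x = 91 + 420·t and substitute into x ≡ 6 (mod 19): 420·t ≡ 6 − 91 = -85 (mod 19).
    Reduce coefficients mod 19: 2·t ≡ 10 (mod 19).
    The inverse of 2 mod 19 is 10 (since 2·10 = 20 = 1·19 + 1), so t ≡ 10·10 = 100 ≡ 5 (mod 19).
    Then x = 91 + 420·5 = 2191, valid modulo lcm(420, 19) = 7980: x ≡ 2191 (mod 7980).
Verify against each original: 2191 mod 4 = 3, 2191 mod 3 = 1, 2191 mod 5 = 1, 2191 mod 7 = 0, 2191 mod 19 = 6.

x ≡ 2191 (mod 7980).


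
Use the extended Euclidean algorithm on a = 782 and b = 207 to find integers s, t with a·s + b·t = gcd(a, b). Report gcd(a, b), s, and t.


Euclidean algorithm on (782, 207) — divide until remainder is 0:
  782 = 3 · 207 + 161
  207 = 1 · 161 + 46
  161 = 3 · 46 + 23
  46 = 2 · 23 + 0
gcd(782, 207) = 23.
Track Bezout coefficients alongside the remainders: start with r₀ = 782 = a·1 + b·0 (s = 1, t = 0) and r₁ = 207 = a·0 + b·1 (s = 0, t = 1); each new remainder r_{k+1} = r_{k-1} − q_k·r_k inherits s_{k+1} = s_{k-1} − q_k·s_k, t_{k+1} = t_{k-1} − q_k·t_k, so r_k = a·s_k + b·t_k at every step:
  q = 3: r = 161, s = 1 − 3·0 = 1, t = 0 − 3·1 = -3  (check: 782·1 + 207·(-3) = 161)
  q = 1: r = 46, s = 0 − 1·1 = -1, t = 1 − 1·(-3) = 4  (check: 782·(-1) + 207·4 = 46)
  q = 3: r = 23, s = 1 − 3·(-1) = 4, t = -3 − 3·4 = -15  (check: 782·4 + 207·(-15) = 23)
The row with r = 23 (the gcd) gives the Bezout coefficients s = 4, t = -15.
Result: 782 · (4) + 207 · (-15) = 23.

gcd(782, 207) = 23; s = 4, t = -15 (check: 782·4 + 207·(-15) = 23).
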